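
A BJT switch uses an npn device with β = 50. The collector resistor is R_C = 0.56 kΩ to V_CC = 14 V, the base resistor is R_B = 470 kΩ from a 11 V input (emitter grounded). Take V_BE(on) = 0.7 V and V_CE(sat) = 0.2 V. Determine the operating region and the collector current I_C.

Assume active. Base-emitter loop: I_B = (V_BB − V_BE)/R_B = (11 − 0.7)/470 = 0.0219 mA.
I_C = β·I_B = 50×0.0219 = 1.1 mA.
V_CE = V_CC − I_C·R_C = 14 − 1.1×0.56 = 13.4 V > V_CE(sat), so the active-region assumption holds.

active; I_C ≈ 1.1 mA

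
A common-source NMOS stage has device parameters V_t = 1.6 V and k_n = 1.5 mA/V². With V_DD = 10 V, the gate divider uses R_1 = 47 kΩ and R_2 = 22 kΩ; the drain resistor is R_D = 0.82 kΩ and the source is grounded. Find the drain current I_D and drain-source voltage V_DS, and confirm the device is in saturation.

I_D ≈ 1.9 mA, V_DS ≈ 8.4 V

V_G = V_DD·R_2/(R_1+R_2) = 10×22/69 = 3.19 V. With the source grounded, V_GS = V_G = 3.19 V.
Assume saturation: I_D = (k_n/2)(V_GS − V_t)² = (1.5/2)×(3.19 − 1.6)² = 0.75×1.59² = 1.89 mA.
V_DS = V_DD − I_D·R_D = 10 − 1.89×0.82 = 8.45 V.
Saturation requires V_DS ≥ V_GS − V_t = 1.59 V; 8.45 ≥ 1.59 ✓.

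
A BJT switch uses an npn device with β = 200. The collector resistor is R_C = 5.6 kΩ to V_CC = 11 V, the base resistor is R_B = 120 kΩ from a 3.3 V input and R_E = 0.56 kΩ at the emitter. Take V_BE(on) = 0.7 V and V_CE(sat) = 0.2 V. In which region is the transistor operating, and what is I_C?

saturation; I_C ≈ 1.8 mA

Assume active: I_B = (3.3 − 0.7)/(120 + 201×0.56) = 0.0112 mA, I_C = β·I_B = 2.24 mA.
Then V_CE = 11 − 2.24×5.6 − 2.25×0.56 = -2.78 V < 0.2 V — the active assumption fails.
Re-solve with V_CE = 0.2 V. KCL at the emitter: V_E/R_E = (V_BB−0.7−V_E)/R_B + (V_CC−0.2−V_E)/R_C, giving V_E = 0.989 V.
I_C = (V_CC − 0.2 − V_E)/R_C = (10.8 − 0.989)/5.6 = 1.75 mA.
Check: I_B = (2.6 − 0.989)/120 = 0.0134 mA, and β·I_B = 2.69 mA > I_C, confirming saturation.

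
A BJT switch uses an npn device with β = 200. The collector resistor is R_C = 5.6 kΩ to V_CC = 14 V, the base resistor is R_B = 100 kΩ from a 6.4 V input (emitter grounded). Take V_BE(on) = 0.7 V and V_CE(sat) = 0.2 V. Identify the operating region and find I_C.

saturation; I_C ≈ 2.5 mA

Assume active: I_B = (6.4 − 0.7)/100 = 0.057 mA, giving I_C = β·I_B = 11.4 mA.
But then V_CE = 14 − 11.4×5.6 = -49.8 V < V_CE(sat) = 0.2 V — impossible in the active region.
So the transistor is saturated. With V_CE = 0.2 V, I_C = (V_CC − 0.2)/R_C = 13.8/5.6 = 2.46 mA.
Check: β·I_B = 11.4 mA > I_C = 2.46 mA, confirming saturation.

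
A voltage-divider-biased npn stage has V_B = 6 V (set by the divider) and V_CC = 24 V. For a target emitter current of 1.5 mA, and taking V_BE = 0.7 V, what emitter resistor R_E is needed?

R_E ≈ 3.5 kΩ

V_E = V_B − V_BE = 6 − 0.7 = 5.3 V.
R_E = V_E / I_E = 5.3 / 1.5 = 3.53 kΩ.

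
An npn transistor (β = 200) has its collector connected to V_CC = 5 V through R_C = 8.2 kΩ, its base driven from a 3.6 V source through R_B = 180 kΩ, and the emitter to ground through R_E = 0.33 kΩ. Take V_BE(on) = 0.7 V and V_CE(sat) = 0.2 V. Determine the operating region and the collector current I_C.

saturation; I_C ≈ 0.56 mA

Assume active: I_B = (3.6 − 0.7)/(180 + 201×0.33) = 0.0118 mA, I_C = β·I_B = 2.35 mA.
Then V_CE = 5 − 2.35×8.2 − 2.37×0.33 = -15.1 V < 0.2 V — the active assumption fails.
Re-solve with V_CE = 0.2 V. KCL at the emitter: V_E/R_E = (V_BB−0.7−V_E)/R_B + (V_CC−0.2−V_E)/R_C, giving V_E = 0.19 V.
I_C = (V_CC − 0.2 − V_E)/R_C = (4.8 − 0.19)/8.2 = 0.562 mA.
Check: I_B = (2.9 − 0.19)/180 = 0.0151 mA, and β·I_B = 3.01 mA > I_C, confirming saturation.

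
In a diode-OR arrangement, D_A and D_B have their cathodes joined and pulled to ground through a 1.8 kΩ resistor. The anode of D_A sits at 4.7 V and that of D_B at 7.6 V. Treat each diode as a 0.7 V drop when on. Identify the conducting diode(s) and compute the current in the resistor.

Assume both conduct. Then node N would need to be at both 4.7−0.7 = 4 V and 7.6−0.7 = 6.9 V, which is impossible.
Assume only D_B conducts: V_N = 7.6 − 0.7 = 6.9 V, so I_R = 6.9/1.8 = 3.83 mA.
Check D_A: its anode-to-cathode voltage is 4.7 − 6.9 = -2.2 V < 0.7 V, so it is off. The assumption is consistent.

Only D_B conducts; I_R ≈ 3.8 mA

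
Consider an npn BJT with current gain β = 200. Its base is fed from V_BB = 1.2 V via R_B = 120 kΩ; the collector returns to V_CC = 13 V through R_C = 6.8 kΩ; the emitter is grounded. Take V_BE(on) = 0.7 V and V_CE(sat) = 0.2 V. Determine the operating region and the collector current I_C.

active; I_C ≈ 0.83 mA

Assume active. Base-emitter loop: I_B = (V_BB − V_BE)/R_B = (1.2 − 0.7)/120 = 0.00417 mA.
I_C = β·I_B = 200×0.00417 = 0.833 mA.
V_CE = V_CC − I_C·R_C = 13 − 0.833×6.8 = 7.33 V > V_CE(sat), so the active-region assumption holds.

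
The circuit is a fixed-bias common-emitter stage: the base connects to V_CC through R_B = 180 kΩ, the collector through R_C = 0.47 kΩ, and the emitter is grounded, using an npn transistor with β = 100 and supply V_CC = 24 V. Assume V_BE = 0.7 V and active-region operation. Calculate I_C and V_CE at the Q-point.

I_C ≈ 13 mA, V_CE ≈ 18 V

Base loop: V_CC = I_B·R_B + V_BE, so I_B = (24 − 0.7)/180 kΩ = 0.129 mA.
In the active region I_C = β·I_B = 100 × 0.129 = 12.9 mA.
Collector loop: V_CE = V_CC − I_C·R_C = 24 − 12.9×0.47 = 17.9 V.
Since V_CE = 17.9 V > V_CE(sat) ≈ 0.2 V, the transistor is in the active region as assumed.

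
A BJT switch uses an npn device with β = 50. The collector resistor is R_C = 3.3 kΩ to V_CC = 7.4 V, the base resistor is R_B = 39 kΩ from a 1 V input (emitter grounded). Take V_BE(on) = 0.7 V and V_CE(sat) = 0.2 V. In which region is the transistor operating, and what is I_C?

active; I_C ≈ 0.38 mA

Assume active. Base-emitter loop: I_B = (V_BB − V_BE)/R_B = (1 − 0.7)/39 = 0.00769 mA.
I_C = β·I_B = 50×0.00769 = 0.385 mA.
V_CE = V_CC − I_C·R_C = 7.4 − 0.385×3.3 = 6.13 V > V_CE(sat), so the active-region assumption holds.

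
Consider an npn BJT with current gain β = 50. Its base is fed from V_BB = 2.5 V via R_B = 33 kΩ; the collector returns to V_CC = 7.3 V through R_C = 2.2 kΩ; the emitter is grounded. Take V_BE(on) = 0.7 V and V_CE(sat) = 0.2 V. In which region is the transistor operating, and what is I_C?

active; I_C ≈ 2.7 mA

Assume active. Base-emitter loop: I_B = (V_BB − V_BE)/R_B = (2.5 − 0.7)/33 = 0.0545 mA.
I_C = β·I_B = 50×0.0545 = 2.73 mA.
V_CE = V_CC − I_C·R_C = 7.3 − 2.73×2.2 = 1.3 V > V_CE(sat), so the active-region assumption holds.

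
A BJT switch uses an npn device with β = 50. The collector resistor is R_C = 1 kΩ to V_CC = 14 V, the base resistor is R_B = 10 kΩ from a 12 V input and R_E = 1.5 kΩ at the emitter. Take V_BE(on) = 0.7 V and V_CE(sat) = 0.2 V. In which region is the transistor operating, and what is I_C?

Assume active: I_B = (12 − 0.7)/(10 + 51×1.5) = 0.131 mA, I_C = β·I_B = 6.53 mA.
Then V_CE = 14 − 6.53×1 − 6.66×1.5 = -2.53 V < 0.2 V — the active assumption fails.
Re-solve with V_CE = 0.2 V. KCL at the emitter: V_E/R_E = (V_BB−0.7−V_E)/R_B + (V_CC−0.2−V_E)/R_C, giving V_E = 8.45 V.
I_C = (V_CC − 0.2 − V_E)/R_C = (13.8 − 8.45)/1 = 5.35 mA.
Check: I_B = (11.3 − 8.45)/10 = 0.285 mA, and β·I_B = 14.2 mA > I_C, confirming saturation.

saturation; I_C ≈ 5.3 mA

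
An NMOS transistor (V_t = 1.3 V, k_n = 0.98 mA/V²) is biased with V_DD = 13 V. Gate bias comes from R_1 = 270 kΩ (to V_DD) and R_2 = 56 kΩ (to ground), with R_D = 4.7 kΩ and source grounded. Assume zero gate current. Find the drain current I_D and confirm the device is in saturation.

V_G = V_DD·R_2/(R_1+R_2) = 13×56/326 = 2.23 V. With the source grounded, V_GS = V_G = 2.23 V.
Assume saturation: I_D = (k_n/2)(V_GS − V_t)² = (0.98/2)×(2.23 − 1.3)² = 0.49×0.933² = 0.427 mA.
V_DS = V_DD − I_D·R_D = 13 − 0.427×4.7 = 11 V.
Saturation requires V_DS ≥ V_GS − V_t = 0.933 V; 11 ≥ 0.933 ✓.

I_D ≈ 0.43 mA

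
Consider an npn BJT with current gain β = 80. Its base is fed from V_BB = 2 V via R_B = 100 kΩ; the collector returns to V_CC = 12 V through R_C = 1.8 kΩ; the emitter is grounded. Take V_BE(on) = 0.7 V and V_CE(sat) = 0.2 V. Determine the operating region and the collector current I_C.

active; I_C ≈ 1 mA

Assume active. Base-emitter loop: I_B = (V_BB − V_BE)/R_B = (2 − 0.7)/100 = 0.013 mA.
I_C = β·I_B = 80×0.013 = 1.04 mA.
V_CE = V_CC − I_C·R_C = 12 − 1.04×1.8 = 10.1 V > V_CE(sat), so the active-region assumption holds.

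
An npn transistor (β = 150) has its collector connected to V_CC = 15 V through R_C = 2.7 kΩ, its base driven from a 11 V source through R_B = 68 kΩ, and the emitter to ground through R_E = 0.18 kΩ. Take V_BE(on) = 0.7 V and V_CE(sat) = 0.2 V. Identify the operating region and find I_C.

Assume active: I_B = (11 − 0.7)/(68 + 151×0.18) = 0.108 mA, I_C = β·I_B = 16.2 mA.
Then V_CE = 15 − 16.2×2.7 − 16.3×0.18 = -31.8 V < 0.2 V — the active assumption fails.
Re-solve with V_CE = 0.2 V. KCL at the emitter: V_E/R_E = (V_BB−0.7−V_E)/R_B + (V_CC−0.2−V_E)/R_C, giving V_E = 0.948 V.
I_C = (V_CC − 0.2 − V_E)/R_C = (14.8 − 0.948)/2.7 = 5.13 mA.
Check: I_B = (10.3 − 0.948)/68 = 0.138 mA, and β·I_B = 20.6 mA > I_C, confirming saturation.

saturation; I_C ≈ 5.1 mA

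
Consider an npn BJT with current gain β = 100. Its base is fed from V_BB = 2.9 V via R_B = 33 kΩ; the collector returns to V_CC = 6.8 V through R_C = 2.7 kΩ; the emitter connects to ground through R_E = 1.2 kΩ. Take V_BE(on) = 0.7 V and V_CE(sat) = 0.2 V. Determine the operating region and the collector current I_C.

Assume active. Base-emitter loop: I_B = (V_BB − V_BE)/(R_B + (β+1)R_E) = (2.9 − 0.7)/(33 + 101×1.2) = 0.0143 mA.
I_C = β·I_B = 100×0.0143 = 1.43 mA.
V_CE = V_CC − I_C·R_C − I_E·R_E = 6.8 − 1.43×2.7 − 1.44×1.2 = 1.22 V > V_CE(sat), so the active-region assumption holds.

active; I_C ≈ 1.4 mA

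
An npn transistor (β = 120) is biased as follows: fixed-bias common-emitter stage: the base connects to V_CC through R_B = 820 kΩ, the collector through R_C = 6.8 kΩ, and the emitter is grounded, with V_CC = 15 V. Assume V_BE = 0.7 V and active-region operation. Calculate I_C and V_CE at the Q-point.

I_C ≈ 2.1 mA, V_CE ≈ 0.77 V

Base loop: V_CC = I_B·R_B + V_BE, so I_B = (15 − 0.7)/820 kΩ = 0.0174 mA.
In the active region I_C = β·I_B = 120 × 0.0174 = 2.09 mA.
Collector loop: V_CE = V_CC − I_C·R_C = 15 − 2.09×6.8 = 0.77 V.
Since V_CE = 0.77 V > V_CE(sat) ≈ 0.2 V, the transistor is in the active region as assumed.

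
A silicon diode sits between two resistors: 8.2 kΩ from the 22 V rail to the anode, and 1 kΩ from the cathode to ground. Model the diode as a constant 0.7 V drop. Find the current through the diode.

The two resistors are in series with the diode, so KVL gives 22 = I·8.2 + 0.7 + I·1.
I = (22 − 0.7) / (8.2 + 1) kΩ = 21.3 / 9.2 = 2.32 mA.

I ≈ 2.3 mA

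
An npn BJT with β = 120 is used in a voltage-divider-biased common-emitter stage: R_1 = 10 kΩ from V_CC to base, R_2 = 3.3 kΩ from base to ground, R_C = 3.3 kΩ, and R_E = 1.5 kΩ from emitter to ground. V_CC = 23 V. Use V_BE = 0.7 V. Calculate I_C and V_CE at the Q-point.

I_C ≈ 3.3 mA, V_CE ≈ 7.3 V

Thevenize the base divider: V_Th = V_CC·R_2/(R_1+R_2) = 23×3.3/13.3 = 5.71 V, R_Th = R_1‖R_2 = 2.48 kΩ.
Base-emitter loop: V_Th = I_B·R_Th + V_BE + (β+1)I_B·R_E, so I_B = (5.71 − 0.7) / (2.48 + 121×1.5) = 0.0272 mA.
I_C = β·I_B = 120×0.0272 = 3.27 mA, and I_E = (β+1)I_B = 3.29 mA.
V_CE = V_CC − I_C·R_C − I_E·R_E = 23 − 3.27×3.3 − 3.29×1.5 = 7.28 V.
V_CE = 7.28 V > 0.2 V confirms active-region operation.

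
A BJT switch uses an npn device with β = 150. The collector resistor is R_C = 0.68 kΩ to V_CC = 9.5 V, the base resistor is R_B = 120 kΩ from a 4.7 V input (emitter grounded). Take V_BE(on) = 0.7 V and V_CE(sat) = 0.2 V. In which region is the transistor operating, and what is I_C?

Assume active. Base-emitter loop: I_B = (V_BB − V_BE)/R_B = (4.7 − 0.7)/120 = 0.0333 mA.
I_C = β·I_B = 150×0.0333 = 5 mA.
V_CE = V_CC − I_C·R_C = 9.5 − 5×0.68 = 6.1 V > V_CE(sat), so the active-region assumption holds.

active; I_C ≈ 5 mA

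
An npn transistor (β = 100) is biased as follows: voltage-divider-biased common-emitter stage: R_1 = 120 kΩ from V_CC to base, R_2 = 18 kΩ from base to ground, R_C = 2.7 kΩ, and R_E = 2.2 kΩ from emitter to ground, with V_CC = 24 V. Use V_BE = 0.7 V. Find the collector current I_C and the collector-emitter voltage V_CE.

I_C ≈ 1 mA, V_CE ≈ 19 V

Thevenize the base divider: V_Th = V_CC·R_2/(R_1+R_2) = 24×18/138 = 3.13 V, R_Th = R_1‖R_2 = 15.7 kΩ.
Base-emitter loop: V_Th = I_B·R_Th + V_BE + (β+1)I_B·R_E, so I_B = (3.13 − 0.7) / (15.7 + 101×2.2) = 0.0102 mA.
I_C = β·I_B = 100×0.0102 = 1.02 mA, and I_E = (β+1)I_B = 1.03 mA.
V_CE = V_CC − I_C·R_C − I_E·R_E = 24 − 1.02×2.7 − 1.03×2.2 = 19 V.
V_CE = 19 V > 0.2 V confirms active-region operation.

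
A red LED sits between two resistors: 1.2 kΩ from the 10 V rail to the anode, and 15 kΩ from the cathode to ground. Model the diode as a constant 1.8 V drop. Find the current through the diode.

I ≈ 0.51 mA

The two resistors are in series with the diode, so KVL gives 10 = I·1.2 + 1.8 + I·15.
I = (10 − 1.8) / (1.2 + 15) kΩ = 8.2 / 16.2 = 0.506 mA.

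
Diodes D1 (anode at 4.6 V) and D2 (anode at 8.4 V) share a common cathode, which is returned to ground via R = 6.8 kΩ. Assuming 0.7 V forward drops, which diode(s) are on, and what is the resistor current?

Assume both conduct. Then node N would need to be at both 4.6−0.7 = 3.9 V and 8.4−0.7 = 7.7 V, which is impossible.
Assume only D2 conducts: V_N = 8.4 − 0.7 = 7.7 V, so I_R = 7.7/6.8 = 1.13 mA.
Check D1: its anode-to-cathode voltage is 4.6 − 7.7 = -3.1 V < 0.7 V, so it is off. The assumption is consistent.

Only D2 conducts; I_R ≈ 1.1 mA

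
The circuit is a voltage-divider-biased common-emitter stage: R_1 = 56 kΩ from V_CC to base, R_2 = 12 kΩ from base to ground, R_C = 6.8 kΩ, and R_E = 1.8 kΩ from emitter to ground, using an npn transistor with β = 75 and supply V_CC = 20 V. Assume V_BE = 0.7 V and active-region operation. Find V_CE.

Thevenize the base divider: V_Th = V_CC·R_2/(R_1+R_2) = 20×12/68 = 3.53 V, R_Th = R_1‖R_2 = 9.88 kΩ.
Base-emitter loop: V_Th = I_B·R_Th + V_BE + (β+1)I_B·R_E, so I_B = (3.53 − 0.7) / (9.88 + 76×1.8) = 0.0193 mA.
I_C = β·I_B = 75×0.0193 = 1.45 mA, and I_E = (β+1)I_B = 1.47 mA.
V_CE = V_CC − I_C·R_C − I_E·R_E = 20 − 1.45×6.8 − 1.47×1.8 = 7.52 V.
V_CE = 7.52 V > 0.2 V confirms active-region operation.

V_CE ≈ 7.5 V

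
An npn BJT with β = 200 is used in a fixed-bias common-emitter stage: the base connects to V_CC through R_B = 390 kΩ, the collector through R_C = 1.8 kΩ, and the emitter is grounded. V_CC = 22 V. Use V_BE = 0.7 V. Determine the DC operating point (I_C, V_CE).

I_C ≈ 11 mA, V_CE ≈ 2.3 V

Base loop: V_CC = I_B·R_B + V_BE, so I_B = (22 − 0.7)/390 kΩ = 0.0546 mA.
In the active region I_C = β·I_B = 200 × 0.0546 = 10.9 mA.
Collector loop: V_CE = V_CC − I_C·R_C = 22 − 10.9×1.8 = 2.34 V.
Since V_CE = 2.34 V > V_CE(sat) ≈ 0.2 V, the transistor is in the active region as assumed.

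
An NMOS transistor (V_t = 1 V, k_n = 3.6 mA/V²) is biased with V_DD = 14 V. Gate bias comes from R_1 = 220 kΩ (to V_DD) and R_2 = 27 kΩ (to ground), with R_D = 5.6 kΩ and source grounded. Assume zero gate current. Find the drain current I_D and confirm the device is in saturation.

I_D ≈ 0.51 mA

V_G = V_DD·R_2/(R_1+R_2) = 14×27/247 = 1.53 V. With the source grounded, V_GS = V_G = 1.53 V.
Assume saturation: I_D = (k_n/2)(V_GS − V_t)² = (3.6/2)×(1.53 − 1)² = 1.8×0.53² = 0.506 mA.
V_DS = V_DD − I_D·R_D = 14 − 0.506×5.6 = 11.2 V.
Saturation requires V_DS ≥ V_GS − V_t = 0.53 V; 11.2 ≥ 0.53 ✓.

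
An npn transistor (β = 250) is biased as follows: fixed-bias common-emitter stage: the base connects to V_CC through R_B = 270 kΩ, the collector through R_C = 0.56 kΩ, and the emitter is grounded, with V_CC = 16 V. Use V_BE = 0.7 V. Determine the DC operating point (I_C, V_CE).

Base loop: V_CC = I_B·R_B + V_BE, so I_B = (16 − 0.7)/270 kΩ = 0.0567 mA.
In the active region I_C = β·I_B = 250 × 0.0567 = 14.2 mA.
Collector loop: V_CE = V_CC − I_C·R_C = 16 − 14.2×0.56 = 8.07 V.
Since V_CE = 8.07 V > V_CE(sat) ≈ 0.2 V, the transistor is in the active region as assumed.

I_C ≈ 14 mA, V_CE ≈ 8.1 V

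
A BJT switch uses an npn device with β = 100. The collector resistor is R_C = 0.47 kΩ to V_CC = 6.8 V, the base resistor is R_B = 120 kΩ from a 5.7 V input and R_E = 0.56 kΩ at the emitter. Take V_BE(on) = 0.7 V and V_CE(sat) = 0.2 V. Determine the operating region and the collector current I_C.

Assume active. Base-emitter loop: I_B = (V_BB − V_BE)/(R_B + (β+1)R_E) = (5.7 − 0.7)/(120 + 101×0.56) = 0.0283 mA.
I_C = β·I_B = 100×0.0283 = 2.83 mA.
V_CE = V_CC − I_C·R_C − I_E·R_E = 6.8 − 2.83×0.47 − 2.86×0.56 = 3.87 V > V_CE(sat), so the active-region assumption holds.

active; I_C ≈ 2.8 mA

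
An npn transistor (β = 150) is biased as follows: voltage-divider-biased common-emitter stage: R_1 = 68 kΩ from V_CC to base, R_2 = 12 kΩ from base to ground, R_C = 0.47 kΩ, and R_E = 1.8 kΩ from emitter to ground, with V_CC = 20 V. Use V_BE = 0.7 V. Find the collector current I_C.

I_C ≈ 1.2 mA

Thevenize the base divider: V_Th = V_CC·R_2/(R_1+R_2) = 20×12/80 = 3 V, R_Th = R_1‖R_2 = 10.2 kΩ.
Base-emitter loop: V_Th = I_B·R_Th + V_BE + (β+1)I_B·R_E, so I_B = (3 − 0.7) / (10.2 + 151×1.8) = 0.00816 mA.
I_C = β·I_B = 150×0.00816 = 1.22 mA, and I_E = (β+1)I_B = 1.23 mA.
V_CE = V_CC − I_C·R_C − I_E·R_E = 20 − 1.22×0.47 − 1.23×1.8 = 17.2 V.
V_CE = 17.2 V > 0.2 V confirms active-region operation.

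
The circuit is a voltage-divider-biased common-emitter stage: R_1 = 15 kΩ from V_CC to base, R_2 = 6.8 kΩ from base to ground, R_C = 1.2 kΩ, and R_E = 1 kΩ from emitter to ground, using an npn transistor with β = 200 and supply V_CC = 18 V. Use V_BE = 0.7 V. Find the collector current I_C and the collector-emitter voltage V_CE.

Thevenize the base divider: V_Th = V_CC·R_2/(R_1+R_2) = 18×6.8/21.8 = 5.61 V, R_Th = R_1‖R_2 = 4.68 kΩ.
Base-emitter loop: V_Th = I_B·R_Th + V_BE + (β+1)I_B·R_E, so I_B = (5.61 − 0.7) / (4.68 + 201×1) = 0.0239 mA.
I_C = β·I_B = 200×0.0239 = 4.78 mA, and I_E = (β+1)I_B = 4.8 mA.
V_CE = V_CC − I_C·R_C − I_E·R_E = 18 − 4.78×1.2 − 4.8×1 = 7.46 V.
V_CE = 7.46 V > 0.2 V confirms active-region operation.

I_C ≈ 4.8 mA, V_CE ≈ 7.5 V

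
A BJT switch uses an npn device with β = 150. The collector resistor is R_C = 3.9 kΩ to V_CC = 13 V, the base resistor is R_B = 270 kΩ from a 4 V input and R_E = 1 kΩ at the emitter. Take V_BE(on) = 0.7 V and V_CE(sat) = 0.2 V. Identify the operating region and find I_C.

Assume active. Base-emitter loop: I_B = (V_BB − V_BE)/(R_B + (β+1)R_E) = (4 − 0.7)/(270 + 151×1) = 0.00784 mA.
I_C = β·I_B = 150×0.00784 = 1.18 mA.
V_CE = V_CC − I_C·R_C − I_E·R_E = 13 − 1.18×3.9 − 1.18×1 = 7.23 V > V_CE(sat), so the active-region assumption holds.

active; I_C ≈ 1.2 mA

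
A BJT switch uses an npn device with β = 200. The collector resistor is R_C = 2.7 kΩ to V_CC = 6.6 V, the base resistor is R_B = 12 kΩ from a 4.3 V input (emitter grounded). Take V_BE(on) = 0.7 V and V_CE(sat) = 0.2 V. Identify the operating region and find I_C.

Assume active: I_B = (4.3 − 0.7)/12 = 0.3 mA, giving I_C = β·I_B = 60 mA.
But then V_CE = 6.6 − 60×2.7 = -155 V < V_CE(sat) = 0.2 V — impossible in the active region.
So the transistor is saturated. With V_CE = 0.2 V, I_C = (V_CC − 0.2)/R_C = 6.4/2.7 = 2.37 mA.
Check: β·I_B = 60 mA > I_C = 2.37 mA, confirming saturation.

saturation; I_C ≈ 2.4 mA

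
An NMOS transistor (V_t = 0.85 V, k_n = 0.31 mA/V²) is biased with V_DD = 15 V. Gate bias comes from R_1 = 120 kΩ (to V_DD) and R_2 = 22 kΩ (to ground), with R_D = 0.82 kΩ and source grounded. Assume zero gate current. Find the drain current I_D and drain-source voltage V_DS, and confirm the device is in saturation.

I_D ≈ 0.34 mA, V_DS ≈ 15 V

V_G = V_DD·R_2/(R_1+R_2) = 15×22/142 = 2.32 V. With the source grounded, V_GS = V_G = 2.32 V.
Assume saturation: I_D = (k_n/2)(V_GS − V_t)² = (0.31/2)×(2.32 − 0.85)² = 0.155×1.47² = 0.337 mA.
V_DS = V_DD − I_D·R_D = 15 − 0.337×0.82 = 14.7 V.
Saturation requires V_DS ≥ V_GS − V_t = 1.47 V; 14.7 ≥ 1.47 ✓.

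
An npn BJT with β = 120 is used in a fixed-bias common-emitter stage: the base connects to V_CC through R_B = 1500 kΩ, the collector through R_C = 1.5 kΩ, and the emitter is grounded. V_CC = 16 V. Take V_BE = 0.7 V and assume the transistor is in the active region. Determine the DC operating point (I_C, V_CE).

Base loop: V_CC = I_B·R_B + V_BE, so I_B = (16 − 0.7)/1500 kΩ = 0.0102 mA.
In the active region I_C = β·I_B = 120 × 0.0102 = 1.22 mA.
Collector loop: V_CE = V_CC − I_C·R_C = 16 − 1.22×1.5 = 14.2 V.
Since V_CE = 14.2 V > V_CE(sat) ≈ 0.2 V, the transistor is in the active region as assumed.

I_C ≈ 1.2 mA, V_CE ≈ 14 V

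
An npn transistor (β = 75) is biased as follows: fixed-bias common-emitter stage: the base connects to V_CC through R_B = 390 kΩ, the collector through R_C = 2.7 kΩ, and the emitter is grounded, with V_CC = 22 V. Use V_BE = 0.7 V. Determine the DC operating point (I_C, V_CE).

Base loop: V_CC = I_B·R_B + V_BE, so I_B = (22 − 0.7)/390 kΩ = 0.0546 mA.
In the active region I_C = β·I_B = 75 × 0.0546 = 4.1 mA.
Collector loop: V_CE = V_CC − I_C·R_C = 22 − 4.1×2.7 = 10.9 V.
Since V_CE = 10.9 V > V_CE(sat) ≈ 0.2 V, the transistor is in the active region as assumed.

I_C ≈ 4.1 mA, V_CE ≈ 11 V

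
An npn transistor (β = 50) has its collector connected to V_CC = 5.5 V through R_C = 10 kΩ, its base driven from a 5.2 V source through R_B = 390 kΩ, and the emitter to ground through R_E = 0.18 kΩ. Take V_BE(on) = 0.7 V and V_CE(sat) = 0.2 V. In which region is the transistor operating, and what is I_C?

Assume active: I_B = (5.2 − 0.7)/(390 + 51×0.18) = 0.0113 mA, I_C = β·I_B = 0.564 mA.
Then V_CE = 5.5 − 0.564×10 − 0.575×0.18 = -0.24 V < 0.2 V — the active assumption fails.
Re-solve with V_CE = 0.2 V. KCL at the emitter: V_E/R_E = (V_BB−0.7−V_E)/R_B + (V_CC−0.2−V_E)/R_C, giving V_E = 0.0957 V.
I_C = (V_CC − 0.2 − V_E)/R_C = (5.3 − 0.0957)/10 = 0.52 mA.
Check: I_B = (4.5 − 0.0957)/390 = 0.0113 mA, and β·I_B = 0.565 mA > I_C, confirming saturation.

saturation; I_C ≈ 0.52 mA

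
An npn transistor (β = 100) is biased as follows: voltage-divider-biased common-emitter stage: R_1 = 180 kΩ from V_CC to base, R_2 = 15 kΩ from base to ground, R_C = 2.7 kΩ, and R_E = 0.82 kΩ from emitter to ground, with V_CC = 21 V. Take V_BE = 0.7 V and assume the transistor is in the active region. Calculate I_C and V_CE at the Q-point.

Thevenize the base divider: V_Th = V_CC·R_2/(R_1+R_2) = 21×15/195 = 1.62 V, R_Th = R_1‖R_2 = 13.8 kΩ.
Base-emitter loop: V_Th = I_B·R_Th + V_BE + (β+1)I_B·R_E, so I_B = (1.62 − 0.7) / (13.8 + 101×0.82) = 0.00947 mA.
I_C = β·I_B = 100×0.00947 = 0.947 mA, and I_E = (β+1)I_B = 0.956 mA.
V_CE = V_CC − I_C·R_C − I_E·R_E = 21 − 0.947×2.7 − 0.956×0.82 = 17.7 V.
V_CE = 17.7 V > 0.2 V confirms active-region operation.

I_C ≈ 0.95 mA, V_CE ≈ 18 V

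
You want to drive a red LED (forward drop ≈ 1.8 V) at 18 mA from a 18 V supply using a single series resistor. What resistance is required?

The resistor drops V_S − V_D = 18 − 1.8 = 16.2 V at 18 mA.
R = 16.2 V / 18 mA = 0.9 kΩ.

R ≈ 0.9 kΩ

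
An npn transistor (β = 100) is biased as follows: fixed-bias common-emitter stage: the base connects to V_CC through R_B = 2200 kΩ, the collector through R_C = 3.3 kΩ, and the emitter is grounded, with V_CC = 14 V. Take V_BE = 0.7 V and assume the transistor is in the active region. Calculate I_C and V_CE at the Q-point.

I_C ≈ 0.6 mA, V_CE ≈ 12 V

Base loop: V_CC = I_B·R_B + V_BE, so I_B = (14 − 0.7)/2200 kΩ = 0.00605 mA.
In the active region I_C = β·I_B = 100 × 0.00605 = 0.605 mA.
Collector loop: V_CE = V_CC − I_C·R_C = 14 − 0.605×3.3 = 12 V.
Since V_CE = 12 V > V_CE(sat) ≈ 0.2 V, the transistor is in the active region as assumed.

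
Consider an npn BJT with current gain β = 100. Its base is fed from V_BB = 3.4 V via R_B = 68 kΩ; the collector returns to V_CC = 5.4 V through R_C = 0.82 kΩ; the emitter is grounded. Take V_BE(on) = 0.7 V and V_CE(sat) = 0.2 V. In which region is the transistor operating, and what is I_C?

active; I_C ≈ 4 mA

Assume active. Base-emitter loop: I_B = (V_BB − V_BE)/R_B = (3.4 − 0.7)/68 = 0.0397 mA.
I_C = β·I_B = 100×0.0397 = 3.97 mA.
V_CE = V_CC − I_C·R_C = 5.4 − 3.97×0.82 = 2.14 V > V_CE(sat), so the active-region assumption holds.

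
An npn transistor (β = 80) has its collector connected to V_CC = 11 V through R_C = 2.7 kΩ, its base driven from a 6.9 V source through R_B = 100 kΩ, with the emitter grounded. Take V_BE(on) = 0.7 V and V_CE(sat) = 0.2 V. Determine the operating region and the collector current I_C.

Assume active: I_B = (6.9 − 0.7)/100 = 0.062 mA, giving I_C = β·I_B = 4.96 mA.
But then V_CE = 11 − 4.96×2.7 = -2.39 V < V_CE(sat) = 0.2 V — impossible in the active region.
So the transistor is saturated. With V_CE = 0.2 V, I_C = (V_CC − 0.2)/R_C = 10.8/2.7 = 4 mA.
Check: β·I_B = 4.96 mA > I_C = 4 mA, confirming saturation.

saturation; I_C ≈ 4 mA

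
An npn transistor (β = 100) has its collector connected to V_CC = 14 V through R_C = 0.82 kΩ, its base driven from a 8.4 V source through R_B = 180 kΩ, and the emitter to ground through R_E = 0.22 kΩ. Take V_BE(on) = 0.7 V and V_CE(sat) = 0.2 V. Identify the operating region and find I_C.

active; I_C ≈ 3.8 mA

Assume active. Base-emitter loop: I_B = (V_BB − V_BE)/(R_B + (β+1)R_E) = (8.4 − 0.7)/(180 + 101×0.22) = 0.0381 mA.
I_C = β·I_B = 100×0.0381 = 3.81 mA.
V_CE = V_CC − I_C·R_C − I_E·R_E = 14 − 3.81×0.82 − 3.85×0.22 = 10 V > V_CE(sat), so the active-region assumption holds.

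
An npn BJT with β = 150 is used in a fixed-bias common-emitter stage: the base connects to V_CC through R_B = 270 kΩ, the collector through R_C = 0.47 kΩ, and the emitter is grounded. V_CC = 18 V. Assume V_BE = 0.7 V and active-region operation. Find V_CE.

V_CE ≈ 13 V

Base loop: V_CC = I_B·R_B + V_BE, so I_B = (18 − 0.7)/270 kΩ = 0.0641 mA.
In the active region I_C = β·I_B = 150 × 0.0641 = 9.61 mA.
Collector loop: V_CE = V_CC − I_C·R_C = 18 − 9.61×0.47 = 13.5 V.
Since V_CE = 13.5 V > V_CE(sat) ≈ 0.2 V, the transistor is in the active region as assumed.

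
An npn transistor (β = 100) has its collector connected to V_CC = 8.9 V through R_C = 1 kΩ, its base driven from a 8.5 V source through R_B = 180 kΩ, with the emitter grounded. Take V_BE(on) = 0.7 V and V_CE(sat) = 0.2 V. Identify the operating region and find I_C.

active; I_C ≈ 4.3 mA

Assume active. Base-emitter loop: I_B = (V_BB − V_BE)/R_B = (8.5 − 0.7)/180 = 0.0433 mA.
I_C = β·I_B = 100×0.0433 = 4.33 mA.
V_CE = V_CC − I_C·R_C = 8.9 − 4.33×1 = 4.57 V > V_CE(sat), so the active-region assumption holds.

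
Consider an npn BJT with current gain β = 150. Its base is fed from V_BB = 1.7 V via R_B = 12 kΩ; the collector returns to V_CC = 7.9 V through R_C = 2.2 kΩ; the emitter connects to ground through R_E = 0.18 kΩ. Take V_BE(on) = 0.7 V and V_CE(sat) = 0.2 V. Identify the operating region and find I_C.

Assume active: I_B = (1.7 − 0.7)/(12 + 151×0.18) = 0.0255 mA, I_C = β·I_B = 3.83 mA.
Then V_CE = 7.9 − 3.83×2.2 − 3.85×0.18 = -1.22 V < 0.2 V — the active assumption fails.
Re-solve with V_CE = 0.2 V. KCL at the emitter: V_E/R_E = (V_BB−0.7−V_E)/R_B + (V_CC−0.2−V_E)/R_C, giving V_E = 0.588 V.
I_C = (V_CC − 0.2 − V_E)/R_C = (7.7 − 0.588)/2.2 = 3.23 mA.
Check: I_B = (1 − 0.588)/12 = 0.0343 mA, and β·I_B = 5.15 mA > I_C, confirming saturation.

saturation; I_C ≈ 3.2 mA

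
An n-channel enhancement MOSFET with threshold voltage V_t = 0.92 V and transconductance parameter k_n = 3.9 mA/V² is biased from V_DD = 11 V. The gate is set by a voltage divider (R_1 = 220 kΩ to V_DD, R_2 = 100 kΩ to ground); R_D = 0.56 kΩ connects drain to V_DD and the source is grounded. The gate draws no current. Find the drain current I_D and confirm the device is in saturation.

V_G = V_DD·R_2/(R_1+R_2) = 11×100/320 = 3.44 V. With the source grounded, V_GS = V_G = 3.44 V.
Assume saturation: I_D = (k_n/2)(V_GS − V_t)² = (3.9/2)×(3.44 − 0.92)² = 1.95×2.52² = 12.4 mA.
V_DS = V_DD − I_D·R_D = 11 − 12.4×0.56 = 4.08 V.
Saturation requires V_DS ≥ V_GS − V_t = 2.52 V; 4.08 ≥ 2.52 ✓.

I_D ≈ 12 mA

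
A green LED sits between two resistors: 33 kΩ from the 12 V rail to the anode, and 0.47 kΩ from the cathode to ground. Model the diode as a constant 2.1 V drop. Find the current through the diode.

I ≈ 0.3 mA

The two resistors are in series with the diode, so KVL gives 12 = I·33 + 2.1 + I·0.47.
I = (12 − 2.1) / (33 + 0.47) kΩ = 9.9 / 33.5 = 0.296 mA.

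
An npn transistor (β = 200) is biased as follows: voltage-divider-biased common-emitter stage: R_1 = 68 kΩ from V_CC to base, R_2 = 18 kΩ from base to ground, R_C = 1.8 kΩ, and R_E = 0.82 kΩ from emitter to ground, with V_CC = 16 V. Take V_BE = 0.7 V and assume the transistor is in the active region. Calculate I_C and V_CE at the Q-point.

I_C ≈ 3 mA, V_CE ≈ 8.2 V

Thevenize the base divider: V_Th = V_CC·R_2/(R_1+R_2) = 16×18/86 = 3.35 V, R_Th = R_1‖R_2 = 14.2 kΩ.
Base-emitter loop: V_Th = I_B·R_Th + V_BE + (β+1)I_B·R_E, so I_B = (3.35 − 0.7) / (14.2 + 201×0.82) = 0.0148 mA.
I_C = β·I_B = 200×0.0148 = 2.96 mA, and I_E = (β+1)I_B = 2.97 mA.
V_CE = V_CC − I_C·R_C − I_E·R_E = 16 − 2.96×1.8 − 2.97×0.82 = 8.24 V.
V_CE = 8.24 V > 0.2 V confirms active-region operation.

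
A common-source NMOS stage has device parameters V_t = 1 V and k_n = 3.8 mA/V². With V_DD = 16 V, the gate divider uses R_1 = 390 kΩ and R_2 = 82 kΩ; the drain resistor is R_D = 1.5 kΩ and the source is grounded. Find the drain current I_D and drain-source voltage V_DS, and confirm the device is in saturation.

I_D ≈ 6 mA, V_DS ≈ 7 V

V_G = V_DD·R_2/(R_1+R_2) = 16×82/472 = 2.78 V. With the source grounded, V_GS = V_G = 2.78 V.
Assume saturation: I_D = (k_n/2)(V_GS − V_t)² = (3.8/2)×(2.78 − 1)² = 1.9×1.78² = 6.02 mA.
V_DS = V_DD − I_D·R_D = 16 − 6.02×1.5 = 6.97 V.
Saturation requires V_DS ≥ V_GS − V_t = 1.78 V; 6.97 ≥ 1.78 ✓.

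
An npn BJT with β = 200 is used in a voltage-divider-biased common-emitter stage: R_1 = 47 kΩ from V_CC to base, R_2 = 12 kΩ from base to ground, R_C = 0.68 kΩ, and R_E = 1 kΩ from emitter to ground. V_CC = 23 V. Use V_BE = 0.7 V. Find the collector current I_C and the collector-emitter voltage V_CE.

Thevenize the base divider: V_Th = V_CC·R_2/(R_1+R_2) = 23×12/59 = 4.68 V, R_Th = R_1‖R_2 = 9.56 kΩ.
Base-emitter loop: V_Th = I_B·R_Th + V_BE + (β+1)I_B·R_E, so I_B = (4.68 − 0.7) / (9.56 + 201×1) = 0.0189 mA.
I_C = β·I_B = 200×0.0189 = 3.78 mA, and I_E = (β+1)I_B = 3.8 mA.
V_CE = V_CC − I_C·R_C − I_E·R_E = 23 − 3.78×0.68 − 3.8×1 = 16.6 V.
V_CE = 16.6 V > 0.2 V confirms active-region operation.

I_C ≈ 3.8 mA, V_CE ≈ 17 V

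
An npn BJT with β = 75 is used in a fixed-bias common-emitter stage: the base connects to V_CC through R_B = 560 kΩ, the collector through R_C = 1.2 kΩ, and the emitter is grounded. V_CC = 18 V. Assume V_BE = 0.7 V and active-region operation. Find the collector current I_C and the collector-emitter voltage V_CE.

I_C ≈ 2.3 mA, V_CE ≈ 15 V

Base loop: V_CC = I_B·R_B + V_BE, so I_B = (18 − 0.7)/560 kΩ = 0.0309 mA.
In the active region I_C = β·I_B = 75 × 0.0309 = 2.32 mA.
Collector loop: V_CE = V_CC − I_C·R_C = 18 − 2.32×1.2 = 15.2 V.
Since V_CE = 15.2 V > V_CE(sat) ≈ 0.2 V, the transistor is in the active region as assumed.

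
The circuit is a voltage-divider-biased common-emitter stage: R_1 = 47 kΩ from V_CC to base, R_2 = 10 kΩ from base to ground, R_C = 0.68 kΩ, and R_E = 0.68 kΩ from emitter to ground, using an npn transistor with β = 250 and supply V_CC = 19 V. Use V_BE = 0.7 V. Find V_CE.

V_CE ≈ 14 V

Thevenize the base divider: V_Th = V_CC·R_2/(R_1+R_2) = 19×10/57 = 3.33 V, R_Th = R_1‖R_2 = 8.25 kΩ.
Base-emitter loop: V_Th = I_B·R_Th + V_BE + (β+1)I_B·R_E, so I_B = (3.33 − 0.7) / (8.25 + 251×0.68) = 0.0147 mA.
I_C = β·I_B = 250×0.0147 = 3.68 mA, and I_E = (β+1)I_B = 3.69 mA.
V_CE = V_CC − I_C·R_C − I_E·R_E = 19 − 3.68×0.68 − 3.69×0.68 = 14 V.
V_CE = 14 V > 0.2 V confirms active-region operation.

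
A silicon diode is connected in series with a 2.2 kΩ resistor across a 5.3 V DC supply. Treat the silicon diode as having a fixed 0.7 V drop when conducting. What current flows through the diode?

KVL around the loop: 5.3 = V_D + I·R = 0.7 + I × 2.2 kΩ.
So I = (5.3 − 0.7) / 2.2 kΩ = 4.6 / 2.2 = 2.09 mA.

I ≈ 2.1 mA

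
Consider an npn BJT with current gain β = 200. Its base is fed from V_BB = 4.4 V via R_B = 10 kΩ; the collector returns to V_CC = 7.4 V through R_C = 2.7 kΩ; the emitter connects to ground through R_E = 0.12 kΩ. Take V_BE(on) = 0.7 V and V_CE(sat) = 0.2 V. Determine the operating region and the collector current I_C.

Assume active: I_B = (4.4 − 0.7)/(10 + 201×0.12) = 0.108 mA, I_C = β·I_B = 21.7 mA.
Then V_CE = 7.4 − 21.7×2.7 − 21.8×0.12 = -53.8 V < 0.2 V — the active assumption fails.
Re-solve with V_CE = 0.2 V. KCL at the emitter: V_E/R_E = (V_BB−0.7−V_E)/R_B + (V_CC−0.2−V_E)/R_C, giving V_E = 0.345 V.
I_C = (V_CC − 0.2 − V_E)/R_C = (7.2 − 0.345)/2.7 = 2.54 mA.
Check: I_B = (3.7 − 0.345)/10 = 0.336 mA, and β·I_B = 67.1 mA > I_C, confirming saturation.

saturation; I_C ≈ 2.5 mA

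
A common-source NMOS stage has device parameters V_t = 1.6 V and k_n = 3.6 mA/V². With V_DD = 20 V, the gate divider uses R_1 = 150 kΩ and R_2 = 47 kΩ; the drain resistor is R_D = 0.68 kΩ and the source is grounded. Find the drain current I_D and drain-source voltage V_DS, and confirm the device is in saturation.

V_G = V_DD·R_2/(R_1+R_2) = 20×47/197 = 4.77 V. With the source grounded, V_GS = V_G = 4.77 V.
Assume saturation: I_D = (k_n/2)(V_GS − V_t)² = (3.6/2)×(4.77 − 1.6)² = 1.8×3.17² = 18.1 mA.
V_DS = V_DD − I_D·R_D = 20 − 18.1×0.68 = 7.69 V.
Saturation requires V_DS ≥ V_GS − V_t = 3.17 V; 7.69 ≥ 3.17 ✓.

I_D ≈ 18 mA, V_DS ≈ 7.7 V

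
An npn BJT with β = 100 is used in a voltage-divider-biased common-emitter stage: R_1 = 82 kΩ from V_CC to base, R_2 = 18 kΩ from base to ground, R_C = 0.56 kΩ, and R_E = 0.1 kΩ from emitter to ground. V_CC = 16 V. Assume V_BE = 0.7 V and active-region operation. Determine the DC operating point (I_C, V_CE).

Thevenize the base divider: V_Th = V_CC·R_2/(R_1+R_2) = 16×18/100 = 2.88 V, R_Th = R_1‖R_2 = 14.8 kΩ.
Base-emitter loop: V_Th = I_B·R_Th + V_BE + (β+1)I_B·R_E, so I_B = (2.88 − 0.7) / (14.8 + 101×0.1) = 0.0877 mA.
I_C = β·I_B = 100×0.0877 = 8.77 mA, and I_E = (β+1)I_B = 8.86 mA.
V_CE = V_CC − I_C·R_C − I_E·R_E = 16 − 8.77×0.56 − 8.86×0.1 = 10.2 V.
V_CE = 10.2 V > 0.2 V confirms active-region operation.

I_C ≈ 8.8 mA, V_CE ≈ 10 V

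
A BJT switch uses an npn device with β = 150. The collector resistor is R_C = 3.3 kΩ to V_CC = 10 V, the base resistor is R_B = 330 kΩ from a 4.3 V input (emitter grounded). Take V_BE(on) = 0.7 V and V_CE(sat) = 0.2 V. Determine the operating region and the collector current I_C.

Assume active. Base-emitter loop: I_B = (V_BB − V_BE)/R_B = (4.3 − 0.7)/330 = 0.0109 mA.
I_C = β·I_B = 150×0.0109 = 1.64 mA.
V_CE = V_CC − I_C·R_C = 10 − 1.64×3.3 = 4.6 V > V_CE(sat), so the active-region assumption holds.

active; I_C ≈ 1.6 mA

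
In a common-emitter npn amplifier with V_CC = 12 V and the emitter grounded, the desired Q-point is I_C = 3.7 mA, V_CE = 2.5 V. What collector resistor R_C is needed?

Collector loop: V_CC = I_C·R_C + V_CE.
R_C = (V_CC − V_CE)/I_C = (12 − 2.5)/3.7 = 2.57 kΩ.

R_C ≈ 2.6 kΩ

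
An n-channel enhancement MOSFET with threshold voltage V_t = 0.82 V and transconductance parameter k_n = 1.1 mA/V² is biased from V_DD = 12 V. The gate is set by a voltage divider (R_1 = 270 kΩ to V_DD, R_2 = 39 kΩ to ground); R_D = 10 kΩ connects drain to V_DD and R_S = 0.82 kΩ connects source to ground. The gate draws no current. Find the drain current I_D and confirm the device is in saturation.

I_D ≈ 0.17 mA

V_G = V_DD·R_2/(R_1+R_2) = 12×39/309 = 1.51 V.
Assume saturation: I_D = (k_n/2)(V_GS − V_t)² with V_GS = V_G − I_D·R_S = 1.51 − 0.82·I_D.
Substituting gives 0.37·I_D² − 1.63·I_D + 0.265 = 0, with roots I_D = 0.17 or 4.23 mA.
The root I_D = 4.23 mA gives V_GS = -1.95 V ≤ V_t, so take I_D = 0.17 mA.
Then V_GS = 1.38 V and V_DS = V_DD − I_D(R_D+R_S) = 12 − 0.17×10.8 = 10.2 V.
Saturation requires V_DS ≥ V_GS − V_t = 0.555 V; 10.2 ≥ 0.555 ✓.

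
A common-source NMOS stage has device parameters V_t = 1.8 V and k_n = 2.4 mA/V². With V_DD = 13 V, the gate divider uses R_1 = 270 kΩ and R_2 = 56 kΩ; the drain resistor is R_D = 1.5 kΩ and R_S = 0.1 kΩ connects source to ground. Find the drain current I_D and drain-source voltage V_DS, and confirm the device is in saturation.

V_G = V_DD·R_2/(R_1+R_2) = 13×56/326 = 2.23 V.
Assume saturation: I_D = (k_n/2)(V_GS − V_t)² with V_GS = V_G − I_D·R_S = 2.23 − 0.1·I_D.
Substituting gives 0.012·I_D² − 1.1·I_D + 0.225 = 0, with roots I_D = 0.204 or 91.8 mA.
The root I_D = 91.8 mA gives V_GS = -6.95 V ≤ V_t, so take I_D = 0.204 mA.
Then V_GS = 2.21 V and V_DS = V_DD − I_D(R_D+R_S) = 13 − 0.204×1.6 = 12.7 V.
Saturation requires V_DS ≥ V_GS − V_t = 0.413 V; 12.7 ≥ 0.413 ✓.

I_D ≈ 0.2 mA, V_DS ≈ 13 V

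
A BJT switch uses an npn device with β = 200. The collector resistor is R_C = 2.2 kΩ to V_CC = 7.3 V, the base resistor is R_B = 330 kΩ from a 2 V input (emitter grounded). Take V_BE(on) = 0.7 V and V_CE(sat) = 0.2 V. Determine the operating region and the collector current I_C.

Assume active. Base-emitter loop: I_B = (V_BB − V_BE)/R_B = (2 − 0.7)/330 = 0.00394 mA.
I_C = β·I_B = 200×0.00394 = 0.788 mA.
V_CE = V_CC − I_C·R_C = 7.3 − 0.788×2.2 = 5.57 V > V_CE(sat), so the active-region assumption holds.

active; I_C ≈ 0.79 mA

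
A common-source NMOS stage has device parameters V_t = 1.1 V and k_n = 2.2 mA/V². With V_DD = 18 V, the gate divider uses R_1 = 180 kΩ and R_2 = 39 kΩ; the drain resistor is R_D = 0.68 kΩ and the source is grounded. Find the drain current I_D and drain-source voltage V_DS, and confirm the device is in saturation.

I_D ≈ 4.9 mA, V_DS ≈ 15 V

V_G = V_DD·R_2/(R_1+R_2) = 18×39/219 = 3.21 V. With the source grounded, V_GS = V_G = 3.21 V.
Assume saturation: I_D = (k_n/2)(V_GS − V_t)² = (2.2/2)×(3.21 − 1.1)² = 1.1×2.11² = 4.88 mA.
V_DS = V_DD − I_D·R_D = 18 − 4.88×0.68 = 14.7 V.
Saturation requires V_DS ≥ V_GS − V_t = 2.11 V; 14.7 ≥ 2.11 ✓.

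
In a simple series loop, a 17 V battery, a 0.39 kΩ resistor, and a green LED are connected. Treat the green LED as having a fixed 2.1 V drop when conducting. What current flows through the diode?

KVL around the loop: 17 = V_D + I·R = 2.1 + I × 0.39 kΩ.
So I = (17 − 2.1) / 0.39 kΩ = 14.9 / 0.39 = 38.2 mA.

I ≈ 38 mA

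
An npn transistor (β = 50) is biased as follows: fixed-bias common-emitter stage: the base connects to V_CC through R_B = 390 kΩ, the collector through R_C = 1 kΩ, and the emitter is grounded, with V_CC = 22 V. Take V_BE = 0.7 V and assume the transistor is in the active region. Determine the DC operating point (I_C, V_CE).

Base loop: V_CC = I_B·R_B + V_BE, so I_B = (22 − 0.7)/390 kΩ = 0.0546 mA.
In the active region I_C = β·I_B = 50 × 0.0546 = 2.73 mA.
Collector loop: V_CE = V_CC − I_C·R_C = 22 − 2.73×1 = 19.3 V.
Since V_CE = 19.3 V > V_CE(sat) ≈ 0.2 V, the transistor is in the active region as assumed.

I_C ≈ 2.7 mA, V_CE ≈ 19 V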